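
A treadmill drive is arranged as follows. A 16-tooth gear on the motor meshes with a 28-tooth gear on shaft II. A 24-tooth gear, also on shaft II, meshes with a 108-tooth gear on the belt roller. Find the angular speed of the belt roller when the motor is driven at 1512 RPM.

gear mesh 28/16 = 1.75 → 1512/1.75 = 864 RPM
gear mesh 108/24 = 4.5 → 864/4.5 = 192 RPM

192 RPM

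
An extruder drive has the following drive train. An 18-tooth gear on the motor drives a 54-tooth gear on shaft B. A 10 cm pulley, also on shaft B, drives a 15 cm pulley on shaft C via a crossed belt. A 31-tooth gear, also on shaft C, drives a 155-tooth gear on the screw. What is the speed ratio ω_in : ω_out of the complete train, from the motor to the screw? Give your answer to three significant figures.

Each stage contributes driven/driver: gear mesh 54/18 = 3, belt 15/10 = 1.5, gear mesh 155/31 = 5.
Overall: 3 × 1.5 × 5 = 22.5.

22.5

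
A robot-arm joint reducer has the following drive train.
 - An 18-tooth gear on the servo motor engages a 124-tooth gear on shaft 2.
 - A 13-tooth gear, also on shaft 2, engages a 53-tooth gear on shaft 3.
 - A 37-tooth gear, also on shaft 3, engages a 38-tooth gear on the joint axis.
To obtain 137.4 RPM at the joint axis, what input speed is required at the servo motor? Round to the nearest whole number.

3963 RPM

Overall ratio R = 6.8889 × 4.0769 × 1.027 = 28.845.
Required input speed = output speed × R = 137.4 × 28.845 = 3963.2 RPM.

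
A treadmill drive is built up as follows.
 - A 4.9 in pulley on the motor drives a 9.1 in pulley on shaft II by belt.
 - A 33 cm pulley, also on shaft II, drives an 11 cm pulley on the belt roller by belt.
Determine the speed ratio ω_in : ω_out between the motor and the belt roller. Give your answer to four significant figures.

Each stage contributes driven/driver: belt 9.1/4.9 = 1.8571, belt 11/33 = 0.33333.
Overall: 1.8571 × 0.33333 = 0.61905.

0.6190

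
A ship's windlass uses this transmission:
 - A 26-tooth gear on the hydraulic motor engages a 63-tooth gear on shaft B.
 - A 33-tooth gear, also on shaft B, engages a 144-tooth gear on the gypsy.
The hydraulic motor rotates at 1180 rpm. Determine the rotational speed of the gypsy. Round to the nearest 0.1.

111.6 rpm

gear mesh 63/26 = 2.4231 → 1180/2.4231 = 486.98 rpm
gear mesh 144/33 = 4.3636 → 486.98/4.3636 = 111.6 rpm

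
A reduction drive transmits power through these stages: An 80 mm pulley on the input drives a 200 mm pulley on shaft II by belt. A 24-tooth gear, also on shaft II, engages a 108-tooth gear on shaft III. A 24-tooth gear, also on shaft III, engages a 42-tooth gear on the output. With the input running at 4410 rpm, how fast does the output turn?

224 rpm

the input → shaft II (belt, 200/80): 4410 ÷ 2.5 = 1764 rpm
shaft II → shaft III (gear mesh, 108/24): 1764 ÷ 4.5 = 392 rpm
shaft III → the output (gear mesh, 42/24): 392 ÷ 1.75 = 224 rpm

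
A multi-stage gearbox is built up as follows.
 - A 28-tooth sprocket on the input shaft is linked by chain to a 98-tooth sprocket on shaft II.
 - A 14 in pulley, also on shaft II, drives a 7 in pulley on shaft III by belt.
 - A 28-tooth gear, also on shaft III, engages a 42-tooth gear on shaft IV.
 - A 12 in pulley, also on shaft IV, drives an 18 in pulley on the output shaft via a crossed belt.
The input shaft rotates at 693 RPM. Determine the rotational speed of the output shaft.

176 RPM

the input shaft → shaft II (chain, 98/28): 693 ÷ 3.5 = 198 RPM
shaft II → shaft III (belt, 7/14): 198 ÷ 0.5 = 396 RPM
shaft III → shaft IV (gear mesh, 42/28): 396 ÷ 1.5 = 264 RPM
shaft IV → the output shaft (belt, 18/12): 264 ÷ 1.5 = 176 RPM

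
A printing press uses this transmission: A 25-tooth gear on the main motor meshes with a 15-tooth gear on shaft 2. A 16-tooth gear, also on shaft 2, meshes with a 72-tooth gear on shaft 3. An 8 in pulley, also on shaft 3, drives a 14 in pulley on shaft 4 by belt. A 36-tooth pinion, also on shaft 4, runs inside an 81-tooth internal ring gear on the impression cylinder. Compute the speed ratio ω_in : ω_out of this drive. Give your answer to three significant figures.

Each stage contributes driven/driver: gear mesh 15/25 = 0.6, gear mesh 72/16 = 4.5, belt 14/8 = 1.75, internal gear 81/36 = 2.25.
Overall: 0.6 × 4.5 × 1.75 × 2.25 = 10.631.

10.6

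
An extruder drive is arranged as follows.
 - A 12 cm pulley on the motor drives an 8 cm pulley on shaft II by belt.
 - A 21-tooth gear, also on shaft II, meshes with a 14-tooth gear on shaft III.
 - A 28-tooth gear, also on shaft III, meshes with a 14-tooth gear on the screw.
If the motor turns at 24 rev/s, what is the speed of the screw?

108 rev/s

the motor → shaft II (belt, 8/12): 24 ÷ 0.66667 = 36 rev/s
shaft II → shaft III (gear mesh, 14/21): 36 ÷ 0.66667 = 54 rev/s
shaft III → the screw (gear mesh, 14/28): 54 ÷ 0.5 = 108 rev/s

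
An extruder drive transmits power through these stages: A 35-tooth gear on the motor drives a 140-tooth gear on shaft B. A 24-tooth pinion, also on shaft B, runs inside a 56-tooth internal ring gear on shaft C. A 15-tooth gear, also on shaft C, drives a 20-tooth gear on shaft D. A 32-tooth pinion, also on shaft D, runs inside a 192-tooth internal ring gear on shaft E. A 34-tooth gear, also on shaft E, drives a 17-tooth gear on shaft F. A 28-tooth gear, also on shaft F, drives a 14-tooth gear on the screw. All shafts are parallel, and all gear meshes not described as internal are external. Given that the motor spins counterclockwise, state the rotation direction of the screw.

the motor → shaft B: external mesh, 1 reversal → CW.
shaft B → shaft C: internal mesh, same direction → CW.
shaft C → shaft D: external mesh, 1 reversal → CCW.
shaft D → shaft E: internal mesh, same direction → CCW.
shaft E → shaft F: external mesh, 1 reversal → CW.
shaft F → the screw: external mesh, 1 reversal → CCW.
4 reversals in total — an even number — so the screw turns the same way as the motor.

counterclockwise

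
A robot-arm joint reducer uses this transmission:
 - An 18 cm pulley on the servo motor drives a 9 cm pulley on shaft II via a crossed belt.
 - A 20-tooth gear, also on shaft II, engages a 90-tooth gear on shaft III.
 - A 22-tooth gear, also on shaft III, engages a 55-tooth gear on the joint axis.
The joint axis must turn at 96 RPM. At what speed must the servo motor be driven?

540 RPM

Overall ratio R = 0.5 × 4.5 × 2.5 = 5.625.
Required input speed = output speed × R = 96 × 5.625 = 540 RPM.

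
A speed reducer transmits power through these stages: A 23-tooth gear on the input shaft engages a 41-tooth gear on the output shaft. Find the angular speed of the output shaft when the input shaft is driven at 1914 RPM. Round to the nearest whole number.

Gear mesh: ratio = 41/23 = 1.7826, so the output shaft turns at 1914 / 1.7826 = 1073.7 RPM.

1074 RPM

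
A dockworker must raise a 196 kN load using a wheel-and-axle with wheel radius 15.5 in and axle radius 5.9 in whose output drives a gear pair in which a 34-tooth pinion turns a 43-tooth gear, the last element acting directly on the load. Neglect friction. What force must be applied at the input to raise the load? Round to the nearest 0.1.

Wheel-and-axle MA = R/r = 15.5/5.9 = 2.6271.
Gear pair MA = 43/34 = 1.2647.
Combined ideal MA = 2.6271 × 1.2647 = 3.3225.
Effort = load / MA = 196 / 3.3225 = 58.991 kN.

59.0 kN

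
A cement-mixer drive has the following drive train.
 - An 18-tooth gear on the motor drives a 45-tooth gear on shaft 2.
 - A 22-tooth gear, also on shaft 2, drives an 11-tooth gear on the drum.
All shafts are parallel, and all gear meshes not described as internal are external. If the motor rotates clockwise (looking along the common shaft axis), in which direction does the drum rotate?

clockwise

the motor → shaft 2: external mesh, 1 reversal → CCW.
shaft 2 → the drum: external mesh, 1 reversal → CW.
2 reversals in total — an even number — so the drum turns the same way as the motor.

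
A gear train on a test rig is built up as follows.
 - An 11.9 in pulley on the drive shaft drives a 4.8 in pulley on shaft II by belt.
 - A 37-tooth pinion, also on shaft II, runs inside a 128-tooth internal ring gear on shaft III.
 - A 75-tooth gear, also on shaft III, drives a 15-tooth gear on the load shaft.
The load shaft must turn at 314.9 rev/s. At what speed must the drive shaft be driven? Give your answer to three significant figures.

87.9 rev/s

Overall ratio R = 0.40336 × 3.4595 × 0.2 = 0.27908.
Required input speed = output speed × R = 314.9 × 0.27908 = 87.883 rev/s.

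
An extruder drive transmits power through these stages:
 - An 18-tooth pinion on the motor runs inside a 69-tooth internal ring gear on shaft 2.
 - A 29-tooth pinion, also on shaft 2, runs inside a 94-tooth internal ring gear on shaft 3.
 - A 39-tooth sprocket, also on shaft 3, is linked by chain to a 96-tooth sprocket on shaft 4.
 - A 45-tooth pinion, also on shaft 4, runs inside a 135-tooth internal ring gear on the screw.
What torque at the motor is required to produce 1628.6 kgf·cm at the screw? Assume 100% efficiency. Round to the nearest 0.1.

17.7 kgf·cm

Overall ratio R = 3.8333 × 3.2414 × 2.4615 × 3 = 91.756.
Input torque = output torque / R = 1628.6 / 91.756 = 17.749 kgf·cm.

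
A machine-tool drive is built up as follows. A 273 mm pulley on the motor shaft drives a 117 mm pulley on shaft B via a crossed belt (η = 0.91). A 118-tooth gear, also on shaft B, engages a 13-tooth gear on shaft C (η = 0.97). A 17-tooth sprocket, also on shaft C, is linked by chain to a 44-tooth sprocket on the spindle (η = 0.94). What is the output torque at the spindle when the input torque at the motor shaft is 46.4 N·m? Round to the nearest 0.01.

Belt: ratio = 117/273 = 0.42857; torque at shaft B = 46.4 × 0.42857 × 0.91 = 18.096 N·m.
Gear mesh: ratio = 13/118 = 0.11017; torque at shaft C = 18.096 × 0.11017 × 0.97 = 1.9338 N·m.
Chain: ratio = 44/17 = 2.5882; torque at the spindle = 1.9338 × 2.5882 × 0.94 = 4.7049 N·m.

4.70 N·m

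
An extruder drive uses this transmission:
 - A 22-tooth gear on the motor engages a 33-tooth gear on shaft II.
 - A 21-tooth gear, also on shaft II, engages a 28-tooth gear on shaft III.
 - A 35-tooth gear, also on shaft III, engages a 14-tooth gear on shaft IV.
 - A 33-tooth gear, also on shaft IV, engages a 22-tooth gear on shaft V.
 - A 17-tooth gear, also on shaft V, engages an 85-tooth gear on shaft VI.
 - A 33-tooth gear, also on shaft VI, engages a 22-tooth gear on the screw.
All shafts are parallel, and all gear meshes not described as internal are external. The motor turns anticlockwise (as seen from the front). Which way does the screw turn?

the motor → shaft II: external mesh, 1 reversal → CW.
shaft II → shaft III: external mesh, 1 reversal → CCW.
shaft III → shaft IV: external mesh, 1 reversal → CW.
shaft IV → shaft V: external mesh, 1 reversal → CCW.
shaft V → shaft VI: external mesh, 1 reversal → CW.
shaft VI → the screw: external mesh, 1 reversal → CCW.
6 reversals in total — an even number — so the screw turns the same way as the motor.

anticlockwise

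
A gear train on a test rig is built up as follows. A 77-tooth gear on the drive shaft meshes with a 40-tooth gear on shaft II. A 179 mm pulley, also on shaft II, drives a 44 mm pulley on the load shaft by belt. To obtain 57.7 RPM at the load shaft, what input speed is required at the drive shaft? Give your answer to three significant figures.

7.37 RPM

Overall ratio R = 0.51948 × 0.24581 = 0.12769.
Required input speed = output speed × R = 57.7 × 0.12769 = 7.3679 RPM.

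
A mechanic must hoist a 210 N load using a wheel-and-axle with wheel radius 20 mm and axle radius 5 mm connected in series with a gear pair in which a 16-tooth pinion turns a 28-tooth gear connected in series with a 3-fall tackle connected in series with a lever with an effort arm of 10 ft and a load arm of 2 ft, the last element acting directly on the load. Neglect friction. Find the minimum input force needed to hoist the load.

Wheel-and-axle MA = R/r = 20/5 = 4.
Gear pair MA = 28/16 = 1.75.
Block-and-tackle MA = number of supporting rope parts = 3.
Lever MA = effort arm / load arm = 10/2 = 5.
Combined ideal MA = 4 × 1.75 × 3 × 5 = 105.
Effort = load / MA = 210 / 105 = 2 N.

2 N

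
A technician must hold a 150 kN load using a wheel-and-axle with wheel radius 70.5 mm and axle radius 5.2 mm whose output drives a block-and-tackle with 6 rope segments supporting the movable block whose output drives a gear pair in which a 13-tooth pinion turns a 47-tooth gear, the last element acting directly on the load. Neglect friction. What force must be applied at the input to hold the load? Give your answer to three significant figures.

Wheel-and-axle MA = R/r = 70.5/5.2 = 13.558.
Block-and-tackle MA = number of supporting rope parts = 6.
Gear pair MA = 47/13 = 3.6154.
Combined ideal MA = 13.558 × 6 × 3.6154 = 294.1.
Effort = load / MA = 150 / 294.1 = 0.51003 kN.

0.510 kN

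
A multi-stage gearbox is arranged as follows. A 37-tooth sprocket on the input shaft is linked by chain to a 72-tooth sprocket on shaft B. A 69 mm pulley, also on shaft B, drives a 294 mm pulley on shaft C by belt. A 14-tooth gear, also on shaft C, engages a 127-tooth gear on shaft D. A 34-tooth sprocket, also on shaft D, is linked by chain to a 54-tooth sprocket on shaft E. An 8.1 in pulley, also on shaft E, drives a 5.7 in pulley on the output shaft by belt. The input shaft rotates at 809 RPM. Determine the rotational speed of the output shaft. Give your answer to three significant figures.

chain 72/37 = 1.9459 → 809/1.9459 = 415.74 RPM
belt 294/69 = 4.2609 → 415.74/4.2609 = 97.571 RPM
gear mesh 127/14 = 9.0714 → 97.571/9.0714 = 10.756 RPM
chain 54/34 = 1.5882 → 10.756/1.5882 = 6.7722 RPM
belt 5.7/8.1 = 0.7037 → 6.7722/0.7037 = 9.6236 RPM

9.62 RPM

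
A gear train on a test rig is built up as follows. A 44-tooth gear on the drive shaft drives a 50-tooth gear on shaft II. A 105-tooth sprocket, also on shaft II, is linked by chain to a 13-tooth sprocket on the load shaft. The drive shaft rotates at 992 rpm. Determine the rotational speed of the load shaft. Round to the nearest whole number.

7051 rpm

Gear mesh: ratio = 50/44 = 1.1364, so shaft II turns at 992 / 1.1364 = 872.96 rpm.
Chain: ratio = 13/105 = 0.12381, so the load shaft turns at 872.96 / 0.12381 = 7050.8 rpm.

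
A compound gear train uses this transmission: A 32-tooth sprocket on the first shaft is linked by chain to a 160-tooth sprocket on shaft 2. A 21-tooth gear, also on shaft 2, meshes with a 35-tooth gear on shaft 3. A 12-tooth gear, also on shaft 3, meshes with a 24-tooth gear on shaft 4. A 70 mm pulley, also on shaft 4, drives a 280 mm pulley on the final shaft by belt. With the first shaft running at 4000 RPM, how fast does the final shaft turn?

the first shaft → shaft 2 (chain, 160/32): 4000 ÷ 5 = 800 RPM
shaft 2 → shaft 3 (gear mesh, 35/21): 800 ÷ 1.6667 = 480 RPM
shaft 3 → shaft 4 (gear mesh, 24/12): 480 ÷ 2 = 240 RPM
shaft 4 → the final shaft (belt, 280/70): 240 ÷ 4 = 60 RPM

60 RPM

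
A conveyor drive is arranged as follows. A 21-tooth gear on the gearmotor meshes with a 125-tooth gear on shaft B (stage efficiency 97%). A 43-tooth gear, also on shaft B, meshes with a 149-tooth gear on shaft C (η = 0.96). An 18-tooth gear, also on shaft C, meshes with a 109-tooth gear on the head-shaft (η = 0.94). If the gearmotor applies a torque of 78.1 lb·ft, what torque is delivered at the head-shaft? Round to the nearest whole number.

8539 lb·ft

Gear mesh: ratio = 125/21 = 5.9524; torque at shaft B = 78.1 × 5.9524 × 0.97 = 450.93 lb·ft.
Gear mesh: ratio = 149/43 = 3.4651; torque at shaft C = 450.93 × 3.4651 × 0.96 = 1500 lb·ft.
Gear mesh: ratio = 109/18 = 6.0556; torque at the head-shaft = 1500 × 6.0556 × 0.94 = 8538.6 lb·ft.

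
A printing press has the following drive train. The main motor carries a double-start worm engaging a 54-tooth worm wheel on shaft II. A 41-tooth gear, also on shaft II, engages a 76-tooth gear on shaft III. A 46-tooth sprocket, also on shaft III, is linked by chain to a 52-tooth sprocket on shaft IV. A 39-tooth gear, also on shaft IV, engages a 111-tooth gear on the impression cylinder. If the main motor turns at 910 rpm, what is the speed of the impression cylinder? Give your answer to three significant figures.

the main motor → shaft II (worm, 54/2): 910 ÷ 27 = 33.704 rpm
shaft II → shaft III (gear mesh, 76/41): 33.704 ÷ 1.8537 = 18.182 rpm
shaft III → shaft IV (chain, 52/46): 18.182 ÷ 1.1304 = 16.084 rpm
shaft IV → the impression cylinder (gear mesh, 111/39): 16.084 ÷ 2.8462 = 5.6512 rpm

5.65 rpm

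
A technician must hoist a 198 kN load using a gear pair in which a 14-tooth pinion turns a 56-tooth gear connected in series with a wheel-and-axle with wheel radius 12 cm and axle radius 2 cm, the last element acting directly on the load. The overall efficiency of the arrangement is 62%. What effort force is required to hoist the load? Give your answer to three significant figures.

Gear pair MA = 56/14 = 4.
Wheel-and-axle MA = R/r = 12/2 = 6.
Combined ideal MA = 4 × 6 = 24.
Actual MA = 24 × 0.62 = 14.88.
Effort = load / actual MA = 198 / 14.88 = 13.306 kN.

13.3 kN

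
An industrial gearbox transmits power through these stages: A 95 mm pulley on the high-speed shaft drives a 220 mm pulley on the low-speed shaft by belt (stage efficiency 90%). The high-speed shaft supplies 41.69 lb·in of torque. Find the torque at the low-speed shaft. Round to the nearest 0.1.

86.9 lb·in

Belt: ratio = 220/95 = 2.3158; torque at the low-speed shaft = 41.69 × 2.3158 × 0.90 = 86.891 lb·in.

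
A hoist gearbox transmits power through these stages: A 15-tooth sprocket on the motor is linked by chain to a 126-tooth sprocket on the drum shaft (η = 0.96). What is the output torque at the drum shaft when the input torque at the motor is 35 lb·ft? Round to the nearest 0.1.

After the chain (126/15): 35 × 8.4 × 0.96 = 282.24 lb·ft

282.2 lb·ft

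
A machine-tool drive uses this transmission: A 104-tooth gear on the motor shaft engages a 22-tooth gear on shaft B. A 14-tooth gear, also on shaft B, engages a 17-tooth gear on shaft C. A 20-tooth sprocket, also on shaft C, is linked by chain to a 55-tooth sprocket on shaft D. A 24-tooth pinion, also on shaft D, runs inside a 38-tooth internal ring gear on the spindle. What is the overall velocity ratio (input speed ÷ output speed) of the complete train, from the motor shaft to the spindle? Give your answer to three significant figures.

1.12

Each stage contributes driven/driver: gear mesh 22/104 = 0.21154, gear mesh 17/14 = 1.2143, chain 55/20 = 2.75, internal gear 38/24 = 1.5833.
Overall: 0.21154 × 1.2143 × 2.75 × 1.5833 = 1.1184.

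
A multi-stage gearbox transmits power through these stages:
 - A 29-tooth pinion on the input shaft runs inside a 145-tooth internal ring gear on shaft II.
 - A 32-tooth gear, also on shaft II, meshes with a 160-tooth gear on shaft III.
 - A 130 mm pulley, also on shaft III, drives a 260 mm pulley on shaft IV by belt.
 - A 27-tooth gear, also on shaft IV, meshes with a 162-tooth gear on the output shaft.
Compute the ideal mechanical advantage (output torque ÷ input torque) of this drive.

300

Each stage contributes driven/driver: internal gear 145/29 = 5, gear mesh 160/32 = 5, belt 260/130 = 2, gear mesh 162/27 = 6.
Overall: 5 × 5 × 2 × 6 = 300.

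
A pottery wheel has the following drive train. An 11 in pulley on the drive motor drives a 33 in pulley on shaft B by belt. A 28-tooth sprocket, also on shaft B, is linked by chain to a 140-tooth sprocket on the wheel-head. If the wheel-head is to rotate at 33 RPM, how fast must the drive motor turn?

Overall ratio R = 3 × 5 = 15.
Required input speed = output speed × R = 33 × 15 = 495 RPM.

495 RPM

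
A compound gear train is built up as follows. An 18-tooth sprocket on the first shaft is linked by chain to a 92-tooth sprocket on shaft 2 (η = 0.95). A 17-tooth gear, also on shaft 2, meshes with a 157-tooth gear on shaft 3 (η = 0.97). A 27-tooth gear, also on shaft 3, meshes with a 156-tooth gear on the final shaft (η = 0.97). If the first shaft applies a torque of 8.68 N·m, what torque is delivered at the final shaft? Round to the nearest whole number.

2116 N·m

Chain: ratio = 92/18 = 5.1111; torque at shaft 2 = 8.68 × 5.1111 × 0.95 = 42.146 N·m.
Gear mesh: ratio = 157/17 = 9.2353; torque at shaft 3 = 42.146 × 9.2353 × 0.97 = 377.56 N·m.
Gear mesh: ratio = 156/27 = 5.7778; torque at the final shaft = 377.56 × 5.7778 × 0.97 = 2116 N·m.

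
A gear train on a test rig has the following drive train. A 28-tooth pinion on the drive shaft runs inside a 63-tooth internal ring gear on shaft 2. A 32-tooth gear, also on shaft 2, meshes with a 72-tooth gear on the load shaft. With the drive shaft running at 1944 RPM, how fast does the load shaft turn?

the drive shaft → shaft 2 (internal gear, 63/28): 1944 ÷ 2.25 = 864 RPM
shaft 2 → the load shaft (gear mesh, 72/32): 864 ÷ 2.25 = 384 RPM

384 RPM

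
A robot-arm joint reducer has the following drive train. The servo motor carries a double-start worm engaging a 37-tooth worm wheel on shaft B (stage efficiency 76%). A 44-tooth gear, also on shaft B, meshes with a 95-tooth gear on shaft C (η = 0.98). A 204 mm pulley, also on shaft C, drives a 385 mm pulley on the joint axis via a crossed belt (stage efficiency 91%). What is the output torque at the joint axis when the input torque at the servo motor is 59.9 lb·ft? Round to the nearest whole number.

Worm: ratio = 37/2 = 18.5; torque at shaft B = 59.9 × 18.5 × 0.76 = 842.19 lb·ft.
Gear mesh: ratio = 95/44 = 2.1591; torque at shaft C = 842.19 × 2.1591 × 0.98 = 1782 lb·ft.
Belt: ratio = 385/204 = 1.8873; torque at the joint axis = 1782 × 1.8873 × 0.91 = 3060.4 lb·ft.

3060 lb·ft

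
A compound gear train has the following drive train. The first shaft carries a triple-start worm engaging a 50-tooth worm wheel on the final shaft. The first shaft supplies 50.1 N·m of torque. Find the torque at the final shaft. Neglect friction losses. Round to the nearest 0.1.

835.0 N·m

worm 50/3 = 16.667 → τ = 50.1·16.667 = 835 N·m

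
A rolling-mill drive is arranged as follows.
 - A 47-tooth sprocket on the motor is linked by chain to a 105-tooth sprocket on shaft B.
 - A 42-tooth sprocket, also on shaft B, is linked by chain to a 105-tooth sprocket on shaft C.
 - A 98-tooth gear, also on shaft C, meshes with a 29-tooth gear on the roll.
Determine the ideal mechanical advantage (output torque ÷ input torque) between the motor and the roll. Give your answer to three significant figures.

Each stage contributes driven/driver: chain 105/47 = 2.234, chain 105/42 = 2.5, gear mesh 29/98 = 0.29592.
Overall: 2.234 × 2.5 × 0.29592 = 1.6527.

1.65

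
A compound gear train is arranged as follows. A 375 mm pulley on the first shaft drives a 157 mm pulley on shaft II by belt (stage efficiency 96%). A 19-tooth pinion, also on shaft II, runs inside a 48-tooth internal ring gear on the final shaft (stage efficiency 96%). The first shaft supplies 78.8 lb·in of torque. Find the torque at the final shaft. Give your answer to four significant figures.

After the belt (157/375): 78.8 × 0.41867 × 0.96 = 31.671 lb·in
After the internal gear (48/19): 31.671 × 2.5263 × 0.96 = 76.811 lb·in

76.81 lb·in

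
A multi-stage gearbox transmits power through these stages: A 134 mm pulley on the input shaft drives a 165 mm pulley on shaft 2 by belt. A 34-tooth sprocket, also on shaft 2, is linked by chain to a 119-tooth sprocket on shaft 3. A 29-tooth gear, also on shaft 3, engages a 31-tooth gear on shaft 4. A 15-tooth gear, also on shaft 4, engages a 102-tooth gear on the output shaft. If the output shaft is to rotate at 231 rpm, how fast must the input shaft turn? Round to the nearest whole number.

Overall ratio R = 1.2313 × 3.5 × 1.069 × 6.8 = 31.327.
Required input speed = output speed × R = 231 × 31.327 = 7236.6 rpm.

7237 rpm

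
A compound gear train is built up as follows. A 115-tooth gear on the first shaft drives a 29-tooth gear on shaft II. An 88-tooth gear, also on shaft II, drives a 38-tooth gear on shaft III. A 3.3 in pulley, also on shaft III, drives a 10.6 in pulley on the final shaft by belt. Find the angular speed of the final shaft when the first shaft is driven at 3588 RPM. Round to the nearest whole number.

10258 RPM

gear mesh 29/115 = 0.25217 → 3588/0.25217 = 14228 RPM
gear mesh 38/88 = 0.43182 → 14228/0.43182 = 32950 RPM
belt 10.6/3.3 = 3.2121 → 32950/3.2121 = 10258 RPM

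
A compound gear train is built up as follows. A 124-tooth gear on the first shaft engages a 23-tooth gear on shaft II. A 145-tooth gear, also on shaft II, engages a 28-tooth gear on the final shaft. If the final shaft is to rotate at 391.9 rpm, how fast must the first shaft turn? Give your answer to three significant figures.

14.0 rpm

Overall ratio R = 0.18548 × 0.1931 = 0.035818.
Required input speed = output speed × R = 391.9 × 0.035818 = 14.037 rpm.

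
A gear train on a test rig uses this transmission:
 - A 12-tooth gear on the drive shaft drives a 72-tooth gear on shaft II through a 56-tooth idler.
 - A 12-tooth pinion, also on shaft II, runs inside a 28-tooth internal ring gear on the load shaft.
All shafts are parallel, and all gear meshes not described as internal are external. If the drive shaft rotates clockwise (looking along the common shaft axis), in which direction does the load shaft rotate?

clockwise

the drive shaft → shaft II: driver → idler → driven is 2 external meshes, 2 reversals → CW.
shaft II → the load shaft: internal mesh, same direction → CW.
2 reversals in total — an even number — so the load shaft turns the same way as the drive shaft.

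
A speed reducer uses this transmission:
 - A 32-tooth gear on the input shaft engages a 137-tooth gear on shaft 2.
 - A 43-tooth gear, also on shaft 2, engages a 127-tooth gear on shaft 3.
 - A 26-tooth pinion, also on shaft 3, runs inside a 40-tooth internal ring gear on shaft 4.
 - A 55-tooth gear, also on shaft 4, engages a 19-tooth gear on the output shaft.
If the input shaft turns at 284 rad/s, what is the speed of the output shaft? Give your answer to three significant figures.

Gear mesh: ratio = 137/32 = 4.2812, so shaft 2 turns at 284 / 4.2812 = 66.336 rad/s.
Gear mesh: ratio = 127/43 = 2.9535, so shaft 3 turns at 66.336 / 2.9535 = 22.46 rad/s.
Internal gear: ratio = 40/26 = 1.5385, so shaft 4 turns at 22.46 / 1.5385 = 14.599 rad/s.
Gear mesh: ratio = 19/55 = 0.34545, so the output shaft turns at 14.599 / 0.34545 = 42.261 rad/s.

42.3 rad/s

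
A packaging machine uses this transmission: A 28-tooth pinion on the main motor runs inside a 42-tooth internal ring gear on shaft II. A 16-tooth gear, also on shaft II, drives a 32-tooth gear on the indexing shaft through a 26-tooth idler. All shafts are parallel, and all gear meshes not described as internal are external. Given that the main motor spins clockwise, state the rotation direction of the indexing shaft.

clockwise

the main motor → shaft II: internal mesh, same direction → CW.
shaft II → the indexing shaft: driver → idler → driven is 2 external meshes, 2 reversals → CW.
2 reversals in total — an even number — so the indexing shaft turns the same way as the main motor.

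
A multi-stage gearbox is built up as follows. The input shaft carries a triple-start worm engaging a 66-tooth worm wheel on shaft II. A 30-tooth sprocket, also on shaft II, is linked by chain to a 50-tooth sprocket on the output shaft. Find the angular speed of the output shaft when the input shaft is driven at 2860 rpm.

worm 66/3 = 22 → 2860/22 = 130 rpm
chain 50/30 = 1.6667 → 130/1.6667 = 78 rpm

78 rpm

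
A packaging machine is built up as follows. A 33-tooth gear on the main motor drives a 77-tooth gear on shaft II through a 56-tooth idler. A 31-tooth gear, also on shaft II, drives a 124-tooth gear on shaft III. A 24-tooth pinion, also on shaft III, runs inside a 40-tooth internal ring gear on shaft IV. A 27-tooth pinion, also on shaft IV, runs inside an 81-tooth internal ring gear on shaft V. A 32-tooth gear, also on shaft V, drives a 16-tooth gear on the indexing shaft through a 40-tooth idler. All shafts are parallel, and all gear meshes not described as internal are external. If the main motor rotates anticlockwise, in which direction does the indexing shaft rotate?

the main motor → shaft II: driver → idler → driven is 2 external meshes, 2 reversals → CCW.
shaft II → shaft III: external mesh, 1 reversal → CW.
shaft III → shaft IV: internal mesh, same direction → CW.
shaft IV → shaft V: internal mesh, same direction → CW.
shaft V → the indexing shaft: driver → idler → driven is 2 external meshes, 2 reversals → CW.
5 reversals in total — an odd number — so the indexing shaft turns opposite to the main motor.

clockwise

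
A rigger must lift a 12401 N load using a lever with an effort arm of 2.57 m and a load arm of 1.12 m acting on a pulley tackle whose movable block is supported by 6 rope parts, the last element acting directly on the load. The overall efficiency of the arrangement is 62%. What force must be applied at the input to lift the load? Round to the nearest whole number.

Lever MA = effort arm / load arm = 2.57/1.12 = 2.2946.
Block-and-tackle MA = number of supporting rope parts = 6.
Combined ideal MA = 2.2946 × 6 = 13.768.
Actual MA = 13.768 × 0.62 = 8.5361.
Effort = load / actual MA = 12401 / 8.5361 = 1452.8 N.

1453 N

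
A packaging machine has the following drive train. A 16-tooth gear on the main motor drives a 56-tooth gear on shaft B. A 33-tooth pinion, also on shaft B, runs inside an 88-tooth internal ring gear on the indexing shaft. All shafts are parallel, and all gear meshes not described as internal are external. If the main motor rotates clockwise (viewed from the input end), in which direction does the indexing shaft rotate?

the main motor → shaft B: external mesh, 1 reversal → CCW.
shaft B → the indexing shaft: internal mesh, same direction → CCW.
1 reversal in total — an odd number — so the indexing shaft turns opposite to the main motor.

counterclockwise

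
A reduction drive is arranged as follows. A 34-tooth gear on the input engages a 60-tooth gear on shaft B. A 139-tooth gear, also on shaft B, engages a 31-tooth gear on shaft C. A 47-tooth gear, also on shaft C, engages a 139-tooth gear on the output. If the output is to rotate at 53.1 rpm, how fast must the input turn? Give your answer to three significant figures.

Overall ratio R = 1.7647 × 0.22302 × 2.9574 = 1.164.
Required input speed = output speed × R = 53.1 × 1.164 = 61.806 rpm.

61.8 rpm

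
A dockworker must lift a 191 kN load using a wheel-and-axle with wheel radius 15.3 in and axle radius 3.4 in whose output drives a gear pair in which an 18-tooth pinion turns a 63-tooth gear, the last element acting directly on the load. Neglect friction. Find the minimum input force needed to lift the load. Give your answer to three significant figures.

12.1 kN

Wheel-and-axle MA = R/r = 15.3/3.4 = 4.5.
Gear pair MA = 63/18 = 3.5.
Combined ideal MA = 4.5 × 3.5 = 15.75.
Effort = load / MA = 191 / 15.75 = 12.127 kN.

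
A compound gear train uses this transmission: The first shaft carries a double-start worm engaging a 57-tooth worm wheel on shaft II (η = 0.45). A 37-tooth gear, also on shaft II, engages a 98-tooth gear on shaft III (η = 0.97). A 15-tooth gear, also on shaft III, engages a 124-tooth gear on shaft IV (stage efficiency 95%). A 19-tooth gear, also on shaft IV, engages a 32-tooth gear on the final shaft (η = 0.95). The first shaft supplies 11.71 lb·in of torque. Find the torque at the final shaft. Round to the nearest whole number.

4848 lb·in

worm 57/2 = 28.5 → τ = 11.71·28.5·0.45 = 150.18 lb·in
gear mesh 98/37 = 2.6486 → τ = 150.18·2.6486·0.97 = 385.84 lb·in
gear mesh 124/15 = 8.2667 → τ = 385.84·8.2667·0.95 = 3030.2 lb·in
gear mesh 32/19 = 1.6842 → τ = 3030.2·1.6842·0.95 = 4848.2 lb·in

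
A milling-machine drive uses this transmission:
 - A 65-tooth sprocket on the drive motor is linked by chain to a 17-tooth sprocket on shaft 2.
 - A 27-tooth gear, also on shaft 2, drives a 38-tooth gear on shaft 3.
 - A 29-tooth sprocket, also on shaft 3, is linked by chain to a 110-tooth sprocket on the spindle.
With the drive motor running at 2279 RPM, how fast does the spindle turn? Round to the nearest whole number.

1632 RPM

chain 17/65 = 0.26154 → 2279/0.26154 = 8713.8 RPM
gear mesh 38/27 = 1.4074 → 8713.8/1.4074 = 6191.4 RPM
chain 110/29 = 3.7931 → 6191.4/3.7931 = 1632.3 RPM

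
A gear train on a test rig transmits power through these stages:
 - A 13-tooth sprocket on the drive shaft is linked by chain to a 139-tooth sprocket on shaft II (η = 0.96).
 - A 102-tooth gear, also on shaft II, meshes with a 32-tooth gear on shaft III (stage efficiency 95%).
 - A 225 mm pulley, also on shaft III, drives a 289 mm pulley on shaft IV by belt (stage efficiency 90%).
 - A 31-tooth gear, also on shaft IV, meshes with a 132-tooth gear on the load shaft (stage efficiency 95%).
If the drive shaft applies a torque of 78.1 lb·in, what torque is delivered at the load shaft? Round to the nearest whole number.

1117 lb·in

After the chain (139/13): 78.1 × 10.692 × 0.96 = 801.67 lb·in
After the gear mesh (32/102): 801.67 × 0.31373 × 0.95 = 238.93 lb·in
After the belt (289/225): 238.93 × 1.2844 × 0.90 = 276.2 lb·in
After the gear mesh (132/31): 276.2 × 4.2581 × 0.95 = 1117.3 lb·in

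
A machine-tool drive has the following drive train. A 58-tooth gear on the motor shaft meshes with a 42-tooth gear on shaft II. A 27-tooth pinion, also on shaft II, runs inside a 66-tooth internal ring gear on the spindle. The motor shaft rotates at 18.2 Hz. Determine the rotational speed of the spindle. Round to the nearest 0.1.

Gear mesh: ratio = 42/58 = 0.72414, so shaft II turns at 18.2 / 0.72414 = 25.133 Hz.
Internal gear: ratio = 66/27 = 2.4444, so the spindle turns at 25.133 / 2.4444 = 10.282 Hz.

10.3 Hz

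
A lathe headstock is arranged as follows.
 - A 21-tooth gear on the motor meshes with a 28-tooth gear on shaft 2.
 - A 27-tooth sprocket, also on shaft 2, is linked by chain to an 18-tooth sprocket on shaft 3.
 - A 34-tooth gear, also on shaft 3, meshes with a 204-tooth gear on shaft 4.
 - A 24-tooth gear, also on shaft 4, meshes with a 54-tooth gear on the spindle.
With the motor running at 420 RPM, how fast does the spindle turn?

the motor → shaft 2 (gear mesh, 28/21): 420 ÷ 1.3333 = 315 RPM
shaft 2 → shaft 3 (chain, 18/27): 315 ÷ 0.66667 = 472.5 RPM
shaft 3 → shaft 4 (gear mesh, 204/34): 472.5 ÷ 6 = 78.75 RPM
shaft 4 → the spindle (gear mesh, 54/24): 78.75 ÷ 2.25 = 35 RPM

35 RPM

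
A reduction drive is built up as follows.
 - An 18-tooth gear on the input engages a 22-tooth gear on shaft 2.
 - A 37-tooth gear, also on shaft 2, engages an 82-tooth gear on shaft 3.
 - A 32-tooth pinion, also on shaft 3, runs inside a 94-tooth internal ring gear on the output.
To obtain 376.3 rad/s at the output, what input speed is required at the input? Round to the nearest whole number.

2994 rad/s

Overall ratio R = 1.2222 × 2.2162 × 2.9375 = 7.9568.
Required input speed = output speed × R = 376.3 × 7.9568 = 2994.2 rad/s.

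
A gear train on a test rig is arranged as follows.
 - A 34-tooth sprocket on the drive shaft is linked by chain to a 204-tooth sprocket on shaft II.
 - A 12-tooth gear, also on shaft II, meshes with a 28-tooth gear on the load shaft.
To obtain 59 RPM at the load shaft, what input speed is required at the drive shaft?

Overall ratio R = 6 × 2.3333 = 14.
Required input speed = output speed × R = 59 × 14 = 826 RPM.

826 RPM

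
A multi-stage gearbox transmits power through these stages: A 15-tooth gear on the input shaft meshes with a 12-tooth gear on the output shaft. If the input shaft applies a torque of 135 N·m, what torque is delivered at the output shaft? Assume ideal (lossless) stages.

gear mesh 12/15 = 0.8 → τ = 135·0.8 = 108 N·m

108 N·m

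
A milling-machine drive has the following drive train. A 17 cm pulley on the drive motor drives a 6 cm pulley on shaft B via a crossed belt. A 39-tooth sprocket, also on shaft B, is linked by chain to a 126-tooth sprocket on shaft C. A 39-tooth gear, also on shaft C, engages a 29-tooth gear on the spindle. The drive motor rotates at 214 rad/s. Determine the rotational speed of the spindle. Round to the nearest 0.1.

252.4 rad/s

the drive motor → shaft B (belt, 6/17): 214 ÷ 0.35294 = 606.33 rad/s
shaft B → shaft C (chain, 126/39): 606.33 ÷ 3.2308 = 187.67 rad/s
shaft C → the spindle (gear mesh, 29/39): 187.67 ÷ 0.74359 = 252.39 rad/s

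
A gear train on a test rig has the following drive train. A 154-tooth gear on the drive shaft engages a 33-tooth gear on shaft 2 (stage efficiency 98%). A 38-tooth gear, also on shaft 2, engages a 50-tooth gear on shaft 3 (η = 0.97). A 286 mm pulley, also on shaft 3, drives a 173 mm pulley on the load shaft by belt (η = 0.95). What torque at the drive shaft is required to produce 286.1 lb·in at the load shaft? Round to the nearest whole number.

Overall ratio R = 0.21429 × 1.3158 × 0.6049 = 0.17055; overall efficiency η = 0.98 × 0.97 × 0.95 = 0.9031.
Input torque = output torque / (R × η) = 286.1 / (0.17055 × 0.9031) = 1857.5 lb·in.

1858 lb·in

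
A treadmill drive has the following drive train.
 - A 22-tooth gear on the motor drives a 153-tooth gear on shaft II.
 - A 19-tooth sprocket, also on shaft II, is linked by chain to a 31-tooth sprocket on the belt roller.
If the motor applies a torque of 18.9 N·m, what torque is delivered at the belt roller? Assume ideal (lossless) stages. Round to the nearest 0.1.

214.5 N·m

Gear mesh: ratio = 153/22 = 6.9545; torque at shaft II = 18.9 × 6.9545 = 131.44 N·m.
Chain: ratio = 31/19 = 1.6316; torque at the belt roller = 131.44 × 1.6316 = 214.46 N·m.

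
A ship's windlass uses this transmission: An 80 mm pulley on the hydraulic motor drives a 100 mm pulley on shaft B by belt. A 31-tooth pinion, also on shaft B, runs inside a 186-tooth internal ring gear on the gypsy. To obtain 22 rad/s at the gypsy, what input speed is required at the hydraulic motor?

Overall ratio R = 1.25 × 6 = 7.5.
Required input speed = output speed × R = 22 × 7.5 = 165 rad/s.

165 rad/s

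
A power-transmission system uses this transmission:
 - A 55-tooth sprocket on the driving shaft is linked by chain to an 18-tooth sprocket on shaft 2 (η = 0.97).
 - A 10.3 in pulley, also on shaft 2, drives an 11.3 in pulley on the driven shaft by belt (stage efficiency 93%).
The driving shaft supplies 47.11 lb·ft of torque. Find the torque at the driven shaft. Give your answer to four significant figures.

After the chain (18/55): 47.11 × 0.32727 × 0.97 = 14.955 lb·ft
After the belt (11.3/10.3): 14.955 × 1.0971 × 0.93 = 15.259 lb·ft

15.26 lb·ft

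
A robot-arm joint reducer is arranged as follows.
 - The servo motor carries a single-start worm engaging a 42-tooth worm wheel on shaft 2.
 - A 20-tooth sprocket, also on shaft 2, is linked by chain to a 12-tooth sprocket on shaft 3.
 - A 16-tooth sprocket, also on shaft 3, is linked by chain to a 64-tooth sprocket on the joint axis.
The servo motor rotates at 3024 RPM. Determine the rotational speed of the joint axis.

worm 42/1 = 42 → 3024/42 = 72 RPM
chain 12/20 = 0.6 → 72/0.6 = 120 RPM
chain 64/16 = 4 → 120/4 = 30 RPM

30 RPM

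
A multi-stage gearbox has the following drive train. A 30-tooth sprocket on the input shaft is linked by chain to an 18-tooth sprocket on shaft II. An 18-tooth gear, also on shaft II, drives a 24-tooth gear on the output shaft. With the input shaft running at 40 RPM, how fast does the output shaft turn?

the input shaft → shaft II (chain, 18/30): 40 ÷ 0.6 = 66.667 RPM
shaft II → the output shaft (gear mesh, 24/18): 66.667 ÷ 1.3333 = 50 RPM

50 RPM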